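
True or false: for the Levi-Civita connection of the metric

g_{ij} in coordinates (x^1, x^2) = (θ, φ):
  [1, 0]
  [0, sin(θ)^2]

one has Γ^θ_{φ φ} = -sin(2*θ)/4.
Γ^θ_{φ φ} = (1/2) g^{θθ} (∂_φ g_{θφ} + ∂_φ g_{θφ} - ∂_θ g_{φφ}) = (1/2)(1)((0) + (0) - (sin(2*θ))) = -sin(2*θ)/2
This differs from the proposed value -sin(2*θ)/4.
False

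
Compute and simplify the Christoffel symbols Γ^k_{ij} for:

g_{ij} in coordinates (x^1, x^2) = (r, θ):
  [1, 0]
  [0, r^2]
Using Γ^k_{ij} = (1/2) g^{km} (∂_i g_{mj} + ∂_j g_{mi} - ∂_m g_{ij}); the metric is diagonal, so only the m = k term contributes.
Non-zero symbols (using the symmetry Γ^k_{ij} = Γ^k_{ji}):
Γ^r_{θ θ} = (1/2) g^{rr} (∂_θ g_{rθ} + ∂_θ g_{rθ} - ∂_r g_{θθ}) = (1/2)(1)((0) + (0) - (2*r)) = -r
Γ^θ_{r θ} = (1/2) g^{θθ} (∂_r g_{θθ} + ∂_θ g_{θr} - ∂_θ g_{rθ}) = (1/2)(1/r^2)((2*r) + (0) - (0)) = 1/r
All other Christoffel symbols are zero.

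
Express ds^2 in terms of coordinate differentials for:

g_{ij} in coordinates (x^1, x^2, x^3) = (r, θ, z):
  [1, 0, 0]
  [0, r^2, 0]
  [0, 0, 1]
ds^2 = g_{ij} dx^i dx^j; only the non-zero components contribute.
ds^2 = dr^2 + r^2 dθ^2 + dz^2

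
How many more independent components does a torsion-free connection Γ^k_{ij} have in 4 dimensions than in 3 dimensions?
Independent components in n dimensions: n × n(n+1)/2 = n^2(n+1)/2.
4D: 4 × 10 = 40
3D: 3 × 6 = 18
Difference = 40 - 18 = 22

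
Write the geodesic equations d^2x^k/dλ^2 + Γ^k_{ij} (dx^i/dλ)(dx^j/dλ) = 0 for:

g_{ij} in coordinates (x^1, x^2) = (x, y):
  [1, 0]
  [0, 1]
Geodesic equation: d^2x^k/dλ^2 + Γ^k_{ij} (dx^i/dλ)(dx^j/dλ) = 0.
All Christoffel symbols vanish, so the geodesics are straight lines:
d^2x/dλ^2 = 0
d^2y/dλ^2 = 0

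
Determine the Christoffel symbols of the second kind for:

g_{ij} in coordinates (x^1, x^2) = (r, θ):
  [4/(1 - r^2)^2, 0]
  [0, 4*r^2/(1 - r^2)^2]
Using Γ^k_{ij} = (1/2) g^{km} (∂_i g_{mj} + ∂_j g_{mi} - ∂_m g_{ij}); the metric is diagonal, so only the m = k term contributes.
Non-zero symbols (using the symmetry Γ^k_{ij} = Γ^k_{ji}):
Γ^r_{r r} = (1/2) g^{rr} (∂_r g_{rr} + ∂_r g_{rr} - ∂_r g_{rr}) = (1/2)((1 - r^2)^2/4)((16*r/(1 - r^2)^3) + (16*r/(1 - r^2)^3) - (16*r/(1 - r^2)^3)) = 2*r/(1 - r^2)
Γ^r_{θ θ} = (1/2) g^{rr} (∂_θ g_{rθ} + ∂_θ g_{rθ} - ∂_r g_{θθ}) = (1/2)((1 - r^2)^2/4)((0) + (0) - (-8*(r^3 + r)/(r^2 - 1)^3)) = (r^3 + r)/(r^2 - 1)
Γ^θ_{r θ} = (1/2) g^{θθ} (∂_r g_{θθ} + ∂_θ g_{θr} - ∂_θ g_{rθ}) = (1/2)((1 - r^2)^2/(4*r^2))((-8*(r^3 + r)/(r^2 - 1)^3) + (0) - (0)) = (-r^2 - 1)/(r^3 - r)
All other Christoffel symbols are zero.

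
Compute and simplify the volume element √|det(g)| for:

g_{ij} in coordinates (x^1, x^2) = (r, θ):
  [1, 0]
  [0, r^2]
det(g) = r^2
√|det(g)| = r
Volume element: dV = r dr dθ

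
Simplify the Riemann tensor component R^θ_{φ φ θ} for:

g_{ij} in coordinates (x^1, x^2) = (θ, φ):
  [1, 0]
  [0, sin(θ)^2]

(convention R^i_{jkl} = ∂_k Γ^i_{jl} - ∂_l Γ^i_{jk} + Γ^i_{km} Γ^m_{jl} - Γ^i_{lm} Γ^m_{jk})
Non-zero Christoffel symbols (Γ^k_{ij} = Γ^k_{ji}):
Γ^θ_{φ φ} = -sin(2*θ)/2
Γ^φ_{θ φ} = 1/tan(θ)
R^θ_{φ φ θ} = ∂_φ Γ^θ_{φ θ} - ∂_θ Γ^θ_{φ φ} + Γ^θ_{φ m} Γ^m_{φ θ} - Γ^θ_{θ m} Γ^m_{φ φ}
  = (0) - (-cos(2*θ)) + (-cos(θ)^2) - (0) = -sin(θ)^2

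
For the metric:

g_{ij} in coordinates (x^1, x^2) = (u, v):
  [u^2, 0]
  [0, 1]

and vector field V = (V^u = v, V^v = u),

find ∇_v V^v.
Non-zero Christoffel symbols:
Γ^u_{u u} = 1/u
∇_v V^v = ∂_v V^v + Γ^v_{v j} V^j
  = (0) + (0)(v) + (0)(u)
  = 0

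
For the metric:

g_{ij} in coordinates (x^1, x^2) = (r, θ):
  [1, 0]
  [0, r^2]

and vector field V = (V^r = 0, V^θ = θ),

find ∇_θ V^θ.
Non-zero Christoffel symbols:
Γ^r_{θ θ} = -r
Γ^θ_{r θ} = 1/r
∇_θ V^θ = ∂_θ V^θ + Γ^θ_{θ j} V^j
  = (1) + (1/r)(0) + (0)(θ)
  = 1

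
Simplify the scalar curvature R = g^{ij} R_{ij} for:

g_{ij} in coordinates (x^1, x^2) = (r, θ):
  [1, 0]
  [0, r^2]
Non-zero Christoffel symbols (Γ^k_{ij} = Γ^k_{ji}):
Γ^r_{θ θ} = -r
Γ^θ_{r θ} = 1/r
Ricci tensor (R_{ij} = R^k_{ikj}): R_{rr} = 0, R_{rθ} = 0, R_{θθ} = 0
Inverse metric: g^{rr} = 1, g^{θθ} = 1/r^2
R = g^{ij} R_{ij} = (1)(0) + (1/r^2)(0) = 0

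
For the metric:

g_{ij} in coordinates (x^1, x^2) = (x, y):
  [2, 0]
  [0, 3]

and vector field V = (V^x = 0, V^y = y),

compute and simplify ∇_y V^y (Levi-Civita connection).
All Christoffel symbols are zero.
∇_y V^y = ∂_y V^y + Γ^y_{y j} V^j
  = (1) + (0)(0) + (0)(y)
  = 1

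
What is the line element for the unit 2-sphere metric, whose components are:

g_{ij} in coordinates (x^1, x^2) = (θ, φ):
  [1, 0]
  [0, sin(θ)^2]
ds^2 = g_{ij} dx^i dx^j; only the non-zero components contribute.
ds^2 = dθ^2 + sin(θ)^2 dφ^2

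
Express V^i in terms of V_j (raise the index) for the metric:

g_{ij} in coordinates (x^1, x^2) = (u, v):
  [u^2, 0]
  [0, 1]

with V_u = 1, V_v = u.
Inverse metric (diagonal): g^{uu} = 1/u^2, g^{vv} = 1
V^i = g^{ij} V_j:
V^u = (1/u^2)(1) + (0)(u) = 1/u^2
V^v = (0)(1) + (1)(u) = u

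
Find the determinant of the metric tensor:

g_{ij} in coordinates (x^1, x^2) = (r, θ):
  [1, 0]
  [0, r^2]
For a 2×2 metric: det(g) = g_{11}·g_{22} - g_{12}·g_{21}
= (1)·(r^2) - (0)·(0)
= r^2 - 0
det(g) = r^2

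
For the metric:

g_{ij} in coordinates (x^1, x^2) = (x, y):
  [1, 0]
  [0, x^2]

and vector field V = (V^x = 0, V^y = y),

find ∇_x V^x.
Non-zero Christoffel symbols:
Γ^x_{y y} = -x
Γ^y_{x y} = 1/x
∇_x V^x = ∂_x V^x + Γ^x_{x j} V^j
  = (0) + (0)(0) + (0)(y)
  = 0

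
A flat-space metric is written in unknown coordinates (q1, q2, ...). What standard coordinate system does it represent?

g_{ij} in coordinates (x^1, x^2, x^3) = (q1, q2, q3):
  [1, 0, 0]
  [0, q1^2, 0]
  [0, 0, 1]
The line element ds^2 = dq1^2 + q1^2 dq2^2 + dq3^2 is dr^2 + r^2 dθ^2 + dz^2 with q1 = r, q2 = θ, q3 = z.
cylindrical coordinates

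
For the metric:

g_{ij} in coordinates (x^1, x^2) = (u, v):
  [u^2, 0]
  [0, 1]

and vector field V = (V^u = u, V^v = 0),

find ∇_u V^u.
Non-zero Christoffel symbols:
Γ^u_{u u} = 1/u
∇_u V^u = ∂_u V^u + Γ^u_{u j} V^j
  = (1) + (1/u)(u) + (0)(0)
  = 2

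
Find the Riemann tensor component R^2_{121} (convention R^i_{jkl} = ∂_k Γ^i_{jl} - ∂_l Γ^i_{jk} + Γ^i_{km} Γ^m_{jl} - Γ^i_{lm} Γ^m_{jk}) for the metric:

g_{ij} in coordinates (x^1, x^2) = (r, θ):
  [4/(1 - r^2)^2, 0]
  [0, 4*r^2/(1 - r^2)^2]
Non-zero Christoffel symbols (Γ^k_{ij} = Γ^k_{ji}):
Γ^r_{r r} = 2*r/(1 - r^2)
Γ^r_{θ θ} = (r^3 + r)/(r^2 - 1)
Γ^θ_{r θ} = (-r^2 - 1)/(r^3 - r)
R^θ_{r θ r} = ∂_θ Γ^θ_{r r} - ∂_r Γ^θ_{r θ} + Γ^θ_{θ m} Γ^m_{r r} - Γ^θ_{r m} Γ^m_{r θ}
  = (0) - ((r^4 + 4*r^2 - 1)/(r^3 - r)^2) + (2*(r^2 + 1)/(r^2 - 1)^2) - ((r^2 + 1)^2/(r^3 - r)^2) = -4/(r^2 - 1)^2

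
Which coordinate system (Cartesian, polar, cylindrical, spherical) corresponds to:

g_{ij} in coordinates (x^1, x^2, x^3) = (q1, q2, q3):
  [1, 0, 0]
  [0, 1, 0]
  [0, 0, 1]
All components are constant and the metric is the identity, i.e. orthonormal rectilinear coordinates.
Cartesian (3D) coordinates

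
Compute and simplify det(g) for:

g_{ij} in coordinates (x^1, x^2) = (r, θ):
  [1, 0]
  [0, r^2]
For a 2×2 metric: det(g) = g_{11}·g_{22} - g_{12}·g_{21}
= (1)·(r^2) - (0)·(0)
= r^2 - 0
det(g) = r^2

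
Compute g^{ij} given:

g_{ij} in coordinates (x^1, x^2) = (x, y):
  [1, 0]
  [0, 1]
The metric is diagonal, so g^{ij} is diagonal with entries 1/g_{ii}: diag(1, 1).
g^{ij}:
  [1, 0]
  [0, 1]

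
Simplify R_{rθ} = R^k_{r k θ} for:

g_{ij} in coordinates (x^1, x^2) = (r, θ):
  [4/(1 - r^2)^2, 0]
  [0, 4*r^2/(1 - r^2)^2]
Non-zero Christoffel symbols (Γ^k_{ij} = Γ^k_{ji}):
Γ^r_{r r} = 2*r/(1 - r^2)
Γ^r_{θ θ} = (r^3 + r)/(r^2 - 1)
Γ^θ_{r θ} = (-r^2 - 1)/(r^3 - r)
R^r_{r r θ} = 0 (a repeated index in an antisymmetric pair)
R^θ_{r θ θ} = 0 (a repeated index in an antisymmetric pair)
R_{rθ} = R^r_{r r θ} + R^θ_{r θ θ} = (0) + (0) = 0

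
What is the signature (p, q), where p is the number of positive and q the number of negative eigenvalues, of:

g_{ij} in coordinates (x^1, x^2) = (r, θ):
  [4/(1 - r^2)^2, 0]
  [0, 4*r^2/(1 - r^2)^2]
The metric is diagonal, so its eigenvalues are the diagonal entries: 4/(1 - r^2)^2, 4*r^2/(1 - r^2)^2 (at a generic point, where coordinate-dependent entries are positive).
2 positive, 0 negative.
(2, 0) - Riemannian (positive definite)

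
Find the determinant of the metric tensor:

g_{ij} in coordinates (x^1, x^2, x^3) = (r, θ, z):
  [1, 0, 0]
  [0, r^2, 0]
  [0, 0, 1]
Diagonal metric: det(g) = g_{11}·g_{22}·g_{33}
= (1)·(r^2)·(1)
det(g) = r^2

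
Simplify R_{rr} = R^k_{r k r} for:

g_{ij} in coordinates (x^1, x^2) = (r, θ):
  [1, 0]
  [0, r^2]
Non-zero Christoffel symbols (Γ^k_{ij} = Γ^k_{ji}):
Γ^r_{θ θ} = -r
Γ^θ_{r θ} = 1/r
R^r_{r r r} = 0 (a repeated index in an antisymmetric pair)
R^θ_{r θ r} = ∂_θ Γ^θ_{r r} - ∂_r Γ^θ_{r θ} + Γ^θ_{θ m} Γ^m_{r r} - Γ^θ_{r m} Γ^m_{r θ}
  = (0) - (-1/r^2) + (0) - (1/r^2) = 0
R_{rr} = R^r_{r r r} + R^θ_{r θ r} = (0) + (0) = 0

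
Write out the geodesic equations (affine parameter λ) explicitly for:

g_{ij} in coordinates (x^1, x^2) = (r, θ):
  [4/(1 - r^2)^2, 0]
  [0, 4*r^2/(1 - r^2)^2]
Geodesic equation: d^2x^k/dλ^2 + Γ^k_{ij} (dx^i/dλ)(dx^j/dλ) = 0.
Non-zero Christoffel symbols:
Γ^r_{r r} = 2*r/(1 - r^2)
Γ^r_{θ θ} = (r^3 + r)/(r^2 - 1)
Γ^θ_{r θ} = (-r^2 - 1)/(r^3 - r)
Substituting (the symmetric pair Γ^k_{ij}, Γ^k_{ji} combines into a factor 2):
d^2r/dλ^2 + (2*r/(1 - r^2)) (dr/dλ)^2 + ((r^3 + r)/(r^2 - 1)) (dθ/dλ)^2 = 0
d^2θ/dλ^2 + ((-2*r^2 - 2)/(r^3 - r)) (dr/dλ)(dθ/dλ) = 0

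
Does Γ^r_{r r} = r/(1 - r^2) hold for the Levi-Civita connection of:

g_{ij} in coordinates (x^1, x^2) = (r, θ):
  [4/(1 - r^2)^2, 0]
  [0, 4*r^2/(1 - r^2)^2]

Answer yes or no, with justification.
Γ^r_{r r} = (1/2) g^{rr} (∂_r g_{rr} + ∂_r g_{rr} - ∂_r g_{rr}) = (1/2)((1 - r^2)^2/4)((16*r/(1 - r^2)^3) + (16*r/(1 - r^2)^3) - (16*r/(1 - r^2)^3)) = 2*r/(1 - r^2)
This differs from the proposed value r/(1 - r^2).
No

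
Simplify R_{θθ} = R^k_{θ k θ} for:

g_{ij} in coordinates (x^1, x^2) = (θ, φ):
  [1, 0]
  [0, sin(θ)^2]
Non-zero Christoffel symbols (Γ^k_{ij} = Γ^k_{ji}):
Γ^θ_{φ φ} = -sin(2*θ)/2
Γ^φ_{θ φ} = 1/tan(θ)
R^θ_{θ θ θ} = 0 (a repeated index in an antisymmetric pair)
R^φ_{θ φ θ} = ∂_φ Γ^φ_{θ θ} - ∂_θ Γ^φ_{θ φ} + Γ^φ_{φ m} Γ^m_{θ θ} - Γ^φ_{θ m} Γ^m_{θ φ}
  = (0) - (-1/sin(θ)^2) + (0) - (1/tan(θ)^2) = 1
R_{θθ} = R^θ_{θ θ θ} + R^φ_{θ φ θ} = (0) + (1) = 1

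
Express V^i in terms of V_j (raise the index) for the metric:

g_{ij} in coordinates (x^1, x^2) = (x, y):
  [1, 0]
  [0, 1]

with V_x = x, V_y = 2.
Inverse metric (diagonal): g^{xx} = 1, g^{yy} = 1
V^i = g^{ij} V_j:
V^x = (1)(x) + (0)(2) = x
V^y = (0)(x) + (1)(2) = 2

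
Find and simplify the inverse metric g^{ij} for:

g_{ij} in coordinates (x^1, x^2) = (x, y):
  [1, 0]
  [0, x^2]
The metric is diagonal, so g^{ij} is diagonal with entries 1/g_{ii}: diag(1, 1/(x^2)).
g^{ij}:
  [1, 0]
  [0, 1/x^2]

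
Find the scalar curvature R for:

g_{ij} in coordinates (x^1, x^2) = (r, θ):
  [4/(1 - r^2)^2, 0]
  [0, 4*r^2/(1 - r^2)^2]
Non-zero Christoffel symbols (Γ^k_{ij} = Γ^k_{ji}):
Γ^r_{r r} = 2*r/(1 - r^2)
Γ^r_{θ θ} = (r^3 + r)/(r^2 - 1)
Γ^θ_{r θ} = (-r^2 - 1)/(r^3 - r)
Ricci tensor (R_{ij} = R^k_{ikj}): R_{rr} = -4/(r^2 - 1)^2, R_{rθ} = 0, R_{θθ} = -4*r^2/(r^2 - 1)^2
Inverse metric: g^{rr} = (1 - r^2)^2/4, g^{θθ} = (1 - r^2)^2/(4*r^2)
R = g^{ij} R_{ij} = ((1 - r^2)^2/4)(-4/(r^2 - 1)^2) + ((1 - r^2)^2/(4*r^2))(-4*r^2/(r^2 - 1)^2) = -2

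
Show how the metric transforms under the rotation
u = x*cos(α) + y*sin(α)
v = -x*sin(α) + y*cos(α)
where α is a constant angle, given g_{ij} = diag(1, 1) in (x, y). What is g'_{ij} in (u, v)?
Invert the transformation: x = u*cos(α) - v*sin(α), y = u*sin(α) + v*cos(α)
g'_{ij} = (∂x^k/∂x'^i)(∂x^l/∂x'^j) g_{kl}; with g_{kl} = δ_{kl} this is Σ_k (∂x^k/∂x'^i)(∂x^k/∂x'^j).
Jacobian: ∂x/∂u = cos(α), ∂x/∂v = -sin(α), ∂y/∂u = sin(α), ∂y/∂v = cos(α)
g'_{uu} = (cos(α))(cos(α)) + (sin(α))(sin(α)) = 1
g'_{uv} = (cos(α))(-sin(α)) + (sin(α))(cos(α)) = 0
g'_{vv} = (-sin(α))(-sin(α)) + (cos(α))(cos(α)) = 1
g'_{ij} = diag(1, 1)
The Euclidean metric is invariant under rotations.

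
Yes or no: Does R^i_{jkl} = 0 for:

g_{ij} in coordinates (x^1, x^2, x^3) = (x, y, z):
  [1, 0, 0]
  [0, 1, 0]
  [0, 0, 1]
All metric components are constant, so every Christoffel symbol vanishes and R^i_{jkl} = 0.
Yes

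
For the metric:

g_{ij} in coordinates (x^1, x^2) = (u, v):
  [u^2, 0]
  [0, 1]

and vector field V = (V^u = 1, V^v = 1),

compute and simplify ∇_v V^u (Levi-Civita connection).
Non-zero Christoffel symbols:
Γ^u_{u u} = 1/u
∇_v V^u = ∂_v V^u + Γ^u_{v j} V^j
  = (0) + (0)(1) + (0)(1)
  = 0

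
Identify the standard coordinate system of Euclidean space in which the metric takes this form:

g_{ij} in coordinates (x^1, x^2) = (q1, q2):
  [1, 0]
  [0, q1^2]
The line element ds^2 = dq1^2 + q1^2 dq2^2 is dr^2 + r^2 dθ^2 with q1 = r, q2 = θ.
polar coordinates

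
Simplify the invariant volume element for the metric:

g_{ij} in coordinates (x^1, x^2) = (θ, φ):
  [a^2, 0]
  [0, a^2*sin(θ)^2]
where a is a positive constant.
det(g) = a^4*sin(θ)^2
√|det(g)| = a^2*sin(θ) (taking 0 < θ < π so that |sin(θ)| = sin(θ))
Volume element: dV = a^2*sin(θ) dθ dφ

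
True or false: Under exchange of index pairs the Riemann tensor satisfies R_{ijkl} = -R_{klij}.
The pair-exchange symmetry has a plus sign: R_{ijkl} = +R_{klij}.
False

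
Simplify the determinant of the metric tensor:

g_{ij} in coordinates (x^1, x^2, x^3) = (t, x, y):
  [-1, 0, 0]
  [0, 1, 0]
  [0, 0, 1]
Diagonal metric: det(g) = g_{11}·g_{22}·g_{33}
= (-1)·(1)·(1)
det(g) = -1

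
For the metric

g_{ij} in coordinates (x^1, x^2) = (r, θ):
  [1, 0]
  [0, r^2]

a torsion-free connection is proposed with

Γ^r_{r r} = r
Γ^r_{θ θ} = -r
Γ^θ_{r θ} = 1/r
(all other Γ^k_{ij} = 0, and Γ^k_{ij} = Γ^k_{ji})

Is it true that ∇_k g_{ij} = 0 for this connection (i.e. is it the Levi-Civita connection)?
Using ∇_k g_{ij} = ∂_k g_{ij} - Γ^m_{ki} g_{mj} - Γ^m_{kj} g_{im}:
∇_r g_{rr} = (0) - (r) - (r) = -2*r ≠ 0
So the connection is not metric compatible (it is not the Levi-Civita connection).
No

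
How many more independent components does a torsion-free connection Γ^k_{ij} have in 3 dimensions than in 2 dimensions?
Independent components in n dimensions: n × n(n+1)/2 = n^2(n+1)/2.
3D: 3 × 6 = 18
2D: 2 × 3 = 6
Difference = 18 - 6 = 12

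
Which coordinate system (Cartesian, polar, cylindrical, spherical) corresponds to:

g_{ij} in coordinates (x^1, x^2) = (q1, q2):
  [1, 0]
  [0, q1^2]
The line element ds^2 = dq1^2 + q1^2 dq2^2 is dr^2 + r^2 dθ^2 with q1 = r, q2 = θ.
polar coordinates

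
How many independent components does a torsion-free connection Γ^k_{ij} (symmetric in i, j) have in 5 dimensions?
Γ^k_{ij} has n choices for the upper index and n(n+1)/2 independent symmetric lower index pairs.
Total = 5 × 5×6/2 = 5 × 15 = 75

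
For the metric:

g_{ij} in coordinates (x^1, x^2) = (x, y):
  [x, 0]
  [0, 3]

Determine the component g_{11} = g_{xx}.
With x^1 = x, x^2 = y, g_{11} = g_{xx} is the row-1, column-1 entry of the matrix.
g_{11} = x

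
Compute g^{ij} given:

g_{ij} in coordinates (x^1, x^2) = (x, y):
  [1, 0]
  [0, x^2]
The metric is diagonal, so g^{ij} is diagonal with entries 1/g_{ii}: diag(1, 1/(x^2)).
g^{ij}:
  [1, 0]
  [0, 1/x^2]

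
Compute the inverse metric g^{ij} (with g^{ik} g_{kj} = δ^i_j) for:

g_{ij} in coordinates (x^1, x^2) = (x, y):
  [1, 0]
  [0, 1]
The metric is diagonal, so g^{ij} is diagonal with entries 1/g_{ii}: diag(1, 1).
g^{ij}:
  [1, 0]
  [0, 1]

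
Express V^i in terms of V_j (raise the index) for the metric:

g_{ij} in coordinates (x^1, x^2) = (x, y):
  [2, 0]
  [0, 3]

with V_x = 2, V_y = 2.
Inverse metric (diagonal): g^{xx} = 1/2, g^{yy} = 1/3
V^i = g^{ij} V_j:
V^x = (1/2)(2) + (0)(2) = 1
V^y = (0)(2) + (1/3)(2) = 2/3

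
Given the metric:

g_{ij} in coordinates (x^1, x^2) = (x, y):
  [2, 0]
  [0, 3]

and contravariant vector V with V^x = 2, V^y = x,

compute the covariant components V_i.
V_i = g_{ij} V^j:
V_x = (2)(2) + (0)(x) = 4
V_y = (0)(2) + (3)(x) = 3*x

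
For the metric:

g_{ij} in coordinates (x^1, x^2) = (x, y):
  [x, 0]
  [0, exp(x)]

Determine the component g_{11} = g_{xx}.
With x^1 = x, x^2 = y, g_{11} = g_{xx} is the row-1, column-1 entry of the matrix.
g_{11} = x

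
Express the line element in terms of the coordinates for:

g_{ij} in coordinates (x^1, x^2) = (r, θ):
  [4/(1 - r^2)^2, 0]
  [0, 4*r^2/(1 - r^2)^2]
ds^2 = g_{ij} dx^i dx^j; only the non-zero components contribute.
ds^2 = (4/(1 - r^2)^2) dr^2 + (4*r^2/(1 - r^2)^2) dθ^2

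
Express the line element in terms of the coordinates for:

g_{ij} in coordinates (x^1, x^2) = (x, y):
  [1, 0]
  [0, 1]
ds^2 = g_{ij} dx^i dx^j; only the non-zero components contribute.
ds^2 = dx^2 + dy^2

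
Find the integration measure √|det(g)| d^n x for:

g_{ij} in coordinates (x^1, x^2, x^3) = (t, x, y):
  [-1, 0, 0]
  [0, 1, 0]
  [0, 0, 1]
det(g) = -1
√|det(g)| = 1
Volume element: dV = 1 dt dx dy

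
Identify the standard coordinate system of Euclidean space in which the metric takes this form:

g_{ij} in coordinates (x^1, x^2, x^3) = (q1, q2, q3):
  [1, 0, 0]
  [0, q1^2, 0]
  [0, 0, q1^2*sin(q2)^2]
The line element ds^2 = dq1^2 + q1^2 dq2^2 + q1^2 sin(q2)^2 dq3^2 is dr^2 + r^2 dθ^2 + r^2 sin(θ)^2 dφ^2 with q1 = r, q2 = θ, q3 = φ.
spherical coordinates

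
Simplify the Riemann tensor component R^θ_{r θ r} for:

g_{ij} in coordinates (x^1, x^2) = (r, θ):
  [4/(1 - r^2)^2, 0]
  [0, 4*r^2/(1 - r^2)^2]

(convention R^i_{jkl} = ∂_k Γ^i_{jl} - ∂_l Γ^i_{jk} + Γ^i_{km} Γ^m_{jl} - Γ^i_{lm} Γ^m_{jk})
Non-zero Christoffel symbols (Γ^k_{ij} = Γ^k_{ji}):
Γ^r_{r r} = 2*r/(1 - r^2)
Γ^r_{θ θ} = (r^3 + r)/(r^2 - 1)
Γ^θ_{r θ} = (-r^2 - 1)/(r^3 - r)
R^θ_{r θ r} = ∂_θ Γ^θ_{r r} - ∂_r Γ^θ_{r θ} + Γ^θ_{θ m} Γ^m_{r r} - Γ^θ_{r m} Γ^m_{r θ}
  = (0) - ((r^4 + 4*r^2 - 1)/(r^3 - r)^2) + (2*(r^2 + 1)/(r^2 - 1)^2) - ((r^2 + 1)^2/(r^3 - r)^2) = -4/(r^2 - 1)^2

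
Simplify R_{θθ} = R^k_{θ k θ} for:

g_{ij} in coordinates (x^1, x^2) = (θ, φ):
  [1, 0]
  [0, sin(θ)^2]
Non-zero Christoffel symbols (Γ^k_{ij} = Γ^k_{ji}):
Γ^θ_{φ φ} = -sin(2*θ)/2
Γ^φ_{θ φ} = 1/tan(θ)
R^θ_{θ θ θ} = 0 (a repeated index in an antisymmetric pair)
R^φ_{θ φ θ} = ∂_φ Γ^φ_{θ θ} - ∂_θ Γ^φ_{θ φ} + Γ^φ_{φ m} Γ^m_{θ θ} - Γ^φ_{θ m} Γ^m_{θ φ}
  = (0) - (-1/sin(θ)^2) + (0) - (1/tan(θ)^2) = 1
R_{θθ} = R^θ_{θ θ θ} + R^φ_{θ φ θ} = (0) + (1) = 1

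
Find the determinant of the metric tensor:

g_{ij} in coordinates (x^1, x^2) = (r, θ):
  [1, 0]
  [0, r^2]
For a 2×2 metric: det(g) = g_{11}·g_{22} - g_{12}·g_{21}
= (1)·(r^2) - (0)·(0)
= r^2 - 0
det(g) = r^2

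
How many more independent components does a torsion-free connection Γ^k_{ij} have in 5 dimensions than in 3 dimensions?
Independent components in n dimensions: n × n(n+1)/2 = n^2(n+1)/2.
5D: 5 × 15 = 75
3D: 3 × 6 = 18
Difference = 75 - 18 = 57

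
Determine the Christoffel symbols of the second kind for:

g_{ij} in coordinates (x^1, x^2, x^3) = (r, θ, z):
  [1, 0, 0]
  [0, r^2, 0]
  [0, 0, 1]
Using Γ^k_{ij} = (1/2) g^{km} (∂_i g_{mj} + ∂_j g_{mi} - ∂_m g_{ij}); the metric is diagonal, so only the m = k term contributes.
Non-zero symbols (using the symmetry Γ^k_{ij} = Γ^k_{ji}):
Γ^r_{θ θ} = (1/2) g^{rr} (∂_θ g_{rθ} + ∂_θ g_{rθ} - ∂_r g_{θθ}) = (1/2)(1)((0) + (0) - (2*r)) = -r
Γ^θ_{r θ} = (1/2) g^{θθ} (∂_r g_{θθ} + ∂_θ g_{θr} - ∂_θ g_{rθ}) = (1/2)(1/r^2)((2*r) + (0) - (0)) = 1/r
All other Christoffel symbols are zero.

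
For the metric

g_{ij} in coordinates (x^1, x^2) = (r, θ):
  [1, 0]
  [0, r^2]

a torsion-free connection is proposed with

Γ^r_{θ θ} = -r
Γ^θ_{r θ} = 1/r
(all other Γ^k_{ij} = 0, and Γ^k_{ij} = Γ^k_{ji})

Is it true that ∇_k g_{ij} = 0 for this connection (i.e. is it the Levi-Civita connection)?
Using ∇_k g_{ij} = ∂_k g_{ij} - Γ^m_{ki} g_{mj} - Γ^m_{kj} g_{im}:
e.g. ∇_r g_{θθ} = (2*r) - (r) - (r) = 0
Every component ∇_k g_{ij} vanishes: the connection is metric compatible.
Yes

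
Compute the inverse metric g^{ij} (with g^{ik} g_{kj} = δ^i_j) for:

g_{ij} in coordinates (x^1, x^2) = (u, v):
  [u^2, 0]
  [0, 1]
The metric is diagonal, so g^{ij} is diagonal with entries 1/g_{ii}: diag(1/(u^2), 1).
g^{ij}:
  [1/u^2, 0]
  [0, 1]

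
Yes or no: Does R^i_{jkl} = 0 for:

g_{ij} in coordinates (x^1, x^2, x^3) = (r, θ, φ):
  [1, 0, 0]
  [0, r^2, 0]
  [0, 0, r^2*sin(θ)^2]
Non-zero Christoffel symbols:
Γ^r_{θ θ} = -r
Γ^r_{φ φ} = -r*sin(θ)^2
Γ^θ_{r θ} = 1/r
Γ^θ_{φ φ} = -sin(2*θ)/2
Γ^φ_{r φ} = 1/r
Γ^φ_{θ φ} = 1/tan(θ)
Ricci tensor: R_{rr} = 0, R_{rθ} = 0, R_{rφ} = 0, R_{θθ} = 0, R_{θφ} = 0, R_{φφ} = 0
All R_{ij} vanish; in 3 dimensions the Riemann tensor is fully determined by the Ricci tensor, so R^i_{jkl} = 0: the metric is flat (curvilinear coordinates on flat space).
Yes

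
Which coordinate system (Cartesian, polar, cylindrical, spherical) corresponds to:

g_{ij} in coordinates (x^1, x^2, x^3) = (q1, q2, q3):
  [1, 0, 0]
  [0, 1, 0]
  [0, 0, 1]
All components are constant and the metric is the identity, i.e. orthonormal rectilinear coordinates.
Cartesian (3D) coordinates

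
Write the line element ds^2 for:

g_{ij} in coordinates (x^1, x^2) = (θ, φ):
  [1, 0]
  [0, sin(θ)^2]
ds^2 = g_{ij} dx^i dx^j; only the non-zero components contribute.
ds^2 = dθ^2 + sin(θ)^2 dφ^2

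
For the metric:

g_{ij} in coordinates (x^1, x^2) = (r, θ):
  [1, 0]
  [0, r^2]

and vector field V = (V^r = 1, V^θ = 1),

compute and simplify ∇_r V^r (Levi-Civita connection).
Non-zero Christoffel symbols:
Γ^r_{θ θ} = -r
Γ^θ_{r θ} = 1/r
∇_r V^r = ∂_r V^r + Γ^r_{r j} V^j
  = (0) + (0)(1) + (0)(1)
  = 0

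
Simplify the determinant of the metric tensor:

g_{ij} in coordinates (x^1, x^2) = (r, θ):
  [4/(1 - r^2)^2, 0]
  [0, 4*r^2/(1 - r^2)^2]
For a 2×2 metric: det(g) = g_{11}·g_{22} - g_{12}·g_{21}
= (4/(1 - r^2)^2)·(4*r^2/(1 - r^2)^2) - (0)·(0)
= 16*r^2/(1 - r^2)^4 - 0
det(g) = 16*r^2/(1 - r^2)^4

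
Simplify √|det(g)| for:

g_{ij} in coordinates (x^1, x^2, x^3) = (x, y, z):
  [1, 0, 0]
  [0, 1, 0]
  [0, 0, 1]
det(g) = 1
√|det(g)| = 1
Volume element: dV = 1 dx dy dz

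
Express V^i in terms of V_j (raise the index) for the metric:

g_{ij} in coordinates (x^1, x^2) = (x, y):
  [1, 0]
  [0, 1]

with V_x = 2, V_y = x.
Inverse metric (diagonal): g^{xx} = 1, g^{yy} = 1
V^i = g^{ij} V_j:
V^x = (1)(2) + (0)(x) = 2
V^y = (0)(2) + (1)(x) = x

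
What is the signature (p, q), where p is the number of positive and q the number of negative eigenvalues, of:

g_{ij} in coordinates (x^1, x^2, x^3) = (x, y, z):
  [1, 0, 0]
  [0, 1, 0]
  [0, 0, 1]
The metric is diagonal, so its eigenvalues are the diagonal entries: 1, 1, 1 (at a generic point, where coordinate-dependent entries are positive).
3 positive, 0 negative.
(3, 0) - Riemannian (positive definite)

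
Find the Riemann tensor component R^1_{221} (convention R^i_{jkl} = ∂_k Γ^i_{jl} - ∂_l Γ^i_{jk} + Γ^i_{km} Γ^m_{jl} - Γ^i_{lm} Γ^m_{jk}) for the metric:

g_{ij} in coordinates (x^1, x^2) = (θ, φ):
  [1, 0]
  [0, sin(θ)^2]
Non-zero Christoffel symbols (Γ^k_{ij} = Γ^k_{ji}):
Γ^θ_{φ φ} = -sin(2*θ)/2
Γ^φ_{θ φ} = 1/tan(θ)
R^θ_{φ φ θ} = ∂_φ Γ^θ_{φ θ} - ∂_θ Γ^θ_{φ φ} + Γ^θ_{φ m} Γ^m_{φ θ} - Γ^θ_{θ m} Γ^m_{φ φ}
  = (0) - (-cos(2*θ)) + (-cos(θ)^2) - (0) = -sin(θ)^2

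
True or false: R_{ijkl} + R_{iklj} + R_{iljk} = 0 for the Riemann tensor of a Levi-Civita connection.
This is the first (algebraic) Bianchi identity.
True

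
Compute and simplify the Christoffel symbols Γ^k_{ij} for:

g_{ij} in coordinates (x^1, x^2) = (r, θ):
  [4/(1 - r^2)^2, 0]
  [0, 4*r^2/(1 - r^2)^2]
Using Γ^k_{ij} = (1/2) g^{km} (∂_i g_{mj} + ∂_j g_{mi} - ∂_m g_{ij}); the metric is diagonal, so only the m = k term contributes.
Non-zero symbols (using the symmetry Γ^k_{ij} = Γ^k_{ji}):
Γ^r_{r r} = (1/2) g^{rr} (∂_r g_{rr} + ∂_r g_{rr} - ∂_r g_{rr}) = (1/2)((1 - r^2)^2/4)((16*r/(1 - r^2)^3) + (16*r/(1 - r^2)^3) - (16*r/(1 - r^2)^3)) = 2*r/(1 - r^2)
Γ^r_{θ θ} = (1/2) g^{rr} (∂_θ g_{rθ} + ∂_θ g_{rθ} - ∂_r g_{θθ}) = (1/2)((1 - r^2)^2/4)((0) + (0) - (-8*(r^3 + r)/(r^2 - 1)^3)) = (r^3 + r)/(r^2 - 1)
Γ^θ_{r θ} = (1/2) g^{θθ} (∂_r g_{θθ} + ∂_θ g_{θr} - ∂_θ g_{rθ}) = (1/2)((1 - r^2)^2/(4*r^2))((-8*(r^3 + r)/(r^2 - 1)^3) + (0) - (0)) = (-r^2 - 1)/(r^3 - r)
All other Christoffel symbols are zero.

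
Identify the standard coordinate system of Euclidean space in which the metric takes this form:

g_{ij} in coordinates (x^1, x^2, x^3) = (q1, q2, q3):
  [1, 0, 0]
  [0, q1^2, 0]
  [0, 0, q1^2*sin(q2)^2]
The line element ds^2 = dq1^2 + q1^2 dq2^2 + q1^2 sin(q2)^2 dq3^2 is dr^2 + r^2 dθ^2 + r^2 sin(θ)^2 dφ^2 with q1 = r, q2 = θ, q3 = φ.
spherical coordinates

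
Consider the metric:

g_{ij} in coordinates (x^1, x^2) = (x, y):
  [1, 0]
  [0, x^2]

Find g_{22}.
With x^1 = x, x^2 = y, g_{22} = g_{yy} is the row-2, column-2 entry of the matrix.
g_{22} = x^2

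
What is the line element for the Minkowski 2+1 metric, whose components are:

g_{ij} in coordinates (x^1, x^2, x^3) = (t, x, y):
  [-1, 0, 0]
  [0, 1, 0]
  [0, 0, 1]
ds^2 = g_{ij} dx^i dx^j; only the non-zero components contribute.
ds^2 = -dt^2 + dx^2 + dy^2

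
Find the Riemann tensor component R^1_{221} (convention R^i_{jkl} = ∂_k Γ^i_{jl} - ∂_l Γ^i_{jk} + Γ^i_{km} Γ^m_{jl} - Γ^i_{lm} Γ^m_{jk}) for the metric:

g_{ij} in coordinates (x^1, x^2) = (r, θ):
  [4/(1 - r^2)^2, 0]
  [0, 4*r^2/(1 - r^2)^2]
Non-zero Christoffel symbols (Γ^k_{ij} = Γ^k_{ji}):
Γ^r_{r r} = 2*r/(1 - r^2)
Γ^r_{θ θ} = (r^3 + r)/(r^2 - 1)
Γ^θ_{r θ} = (-r^2 - 1)/(r^3 - r)
R^r_{θ θ r} = ∂_θ Γ^r_{θ r} - ∂_r Γ^r_{θ θ} + Γ^r_{θ m} Γ^m_{θ r} - Γ^r_{r m} Γ^m_{θ θ}
  = (0) - ((r^4 - 4*r^2 - 1)/(r^2 - 1)^2) + (-(r^2 + 1)^2/(r^2 - 1)^2) - (-2*r^2*(r^2 + 1)/(r^2 - 1)^2) = 4*r^2/(r^2 - 1)^2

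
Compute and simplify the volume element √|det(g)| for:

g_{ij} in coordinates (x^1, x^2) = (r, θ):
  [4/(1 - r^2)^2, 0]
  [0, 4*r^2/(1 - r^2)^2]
det(g) = 16*r^2/(1 - r^2)^4
√|det(g)| = 4*r/(r^2 - 1)^2
Volume element: dV = 4*r/(r^2 - 1)^2 dr dθ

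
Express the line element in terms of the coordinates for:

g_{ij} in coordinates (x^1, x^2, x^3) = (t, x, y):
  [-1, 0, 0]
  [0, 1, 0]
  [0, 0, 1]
ds^2 = g_{ij} dx^i dx^j; only the non-zero components contribute.
ds^2 = -dt^2 + dx^2 + dy^2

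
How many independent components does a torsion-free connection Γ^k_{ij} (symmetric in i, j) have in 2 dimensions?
Γ^k_{ij} has n choices for the upper index and n(n+1)/2 independent symmetric lower index pairs.
Total = 2 × 2×3/2 = 2 × 3 = 6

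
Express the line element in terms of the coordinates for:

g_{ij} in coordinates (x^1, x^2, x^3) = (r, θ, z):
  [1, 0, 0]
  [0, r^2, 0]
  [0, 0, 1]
ds^2 = g_{ij} dx^i dx^j; only the non-zero components contribute.
ds^2 = dr^2 + r^2 dθ^2 + dz^2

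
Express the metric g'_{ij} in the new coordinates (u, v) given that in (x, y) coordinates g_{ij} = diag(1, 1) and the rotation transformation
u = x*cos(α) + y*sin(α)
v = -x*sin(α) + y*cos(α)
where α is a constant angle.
Invert the transformation: x = u*cos(α) - v*sin(α), y = u*sin(α) + v*cos(α)
g'_{ij} = (∂x^k/∂x'^i)(∂x^l/∂x'^j) g_{kl}; with g_{kl} = δ_{kl} this is Σ_k (∂x^k/∂x'^i)(∂x^k/∂x'^j).
Jacobian: ∂x/∂u = cos(α), ∂x/∂v = -sin(α), ∂y/∂u = sin(α), ∂y/∂v = cos(α)
g'_{uu} = (cos(α))(cos(α)) + (sin(α))(sin(α)) = 1
g'_{uv} = (cos(α))(-sin(α)) + (sin(α))(cos(α)) = 0
g'_{vv} = (-sin(α))(-sin(α)) + (cos(α))(cos(α)) = 1
g'_{ij} = diag(1, 1)
The Euclidean metric is invariant under rotations.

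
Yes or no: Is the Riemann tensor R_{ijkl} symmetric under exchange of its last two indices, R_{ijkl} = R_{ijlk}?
It is antisymmetric in the last pair: R_{ijkl} = -R_{ijlk}.
No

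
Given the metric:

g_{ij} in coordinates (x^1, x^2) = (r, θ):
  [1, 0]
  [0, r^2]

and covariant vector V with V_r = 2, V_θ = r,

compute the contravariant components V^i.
Inverse metric (diagonal): g^{rr} = 1, g^{θθ} = 1/r^2
V^i = g^{ij} V_j:
V^r = (1)(2) + (0)(r) = 2
V^θ = (0)(2) + (1/r^2)(r) = 1/r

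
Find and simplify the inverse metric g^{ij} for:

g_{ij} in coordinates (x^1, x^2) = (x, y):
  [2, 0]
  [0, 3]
The metric is diagonal, so g^{ij} is diagonal with entries 1/g_{ii}: diag(1/2, 1/3).
g^{ij}:
  [1/2, 0]
  [0, 1/3]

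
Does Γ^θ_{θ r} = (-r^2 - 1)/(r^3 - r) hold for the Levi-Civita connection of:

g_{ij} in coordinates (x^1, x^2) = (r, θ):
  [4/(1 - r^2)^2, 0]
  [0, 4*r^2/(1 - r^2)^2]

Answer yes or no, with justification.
Γ^θ_{θ r} = (1/2) g^{θθ} (∂_θ g_{θr} + ∂_r g_{θθ} - ∂_θ g_{θr}) = (1/2)((1 - r^2)^2/(4*r^2))((0) + (-8*(r^3 + r)/(r^2 - 1)^3) - (0)) = (-r^2 - 1)/(r^3 - r)
This equals the proposed value (-r^2 - 1)/(r^3 - r).
Yes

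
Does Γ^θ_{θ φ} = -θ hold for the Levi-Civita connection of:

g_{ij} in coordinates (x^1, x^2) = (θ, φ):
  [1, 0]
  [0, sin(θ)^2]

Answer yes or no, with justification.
Γ^θ_{θ φ} = (1/2) g^{θθ} (∂_θ g_{θφ} + ∂_φ g_{θθ} - ∂_θ g_{θφ}) = (1/2)(1)((0) + (0) - (0)) = 0
This differs from the proposed value -θ.
No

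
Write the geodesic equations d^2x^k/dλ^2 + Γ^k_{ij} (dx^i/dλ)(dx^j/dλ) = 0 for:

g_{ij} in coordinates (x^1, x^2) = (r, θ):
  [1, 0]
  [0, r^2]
Geodesic equation: d^2x^k/dλ^2 + Γ^k_{ij} (dx^i/dλ)(dx^j/dλ) = 0.
Non-zero Christoffel symbols:
Γ^r_{θ θ} = -r
Γ^θ_{r θ} = 1/r
Substituting (the symmetric pair Γ^k_{ij}, Γ^k_{ji} combines into a factor 2):
d^2r/dλ^2 - r (dθ/dλ)^2 = 0
d^2θ/dλ^2 + (2/r) (dr/dλ)(dθ/dλ) = 0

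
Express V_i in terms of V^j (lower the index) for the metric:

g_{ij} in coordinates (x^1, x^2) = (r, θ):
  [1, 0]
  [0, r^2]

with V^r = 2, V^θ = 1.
V_i = g_{ij} V^j:
V_r = (1)(2) + (0)(1) = 2
V_θ = (0)(2) + (r^2)(1) = r^2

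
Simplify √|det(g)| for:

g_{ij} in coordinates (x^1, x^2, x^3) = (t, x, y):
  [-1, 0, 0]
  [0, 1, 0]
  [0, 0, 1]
det(g) = -1
√|det(g)| = 1
Volume element: dV = 1 dt dx dy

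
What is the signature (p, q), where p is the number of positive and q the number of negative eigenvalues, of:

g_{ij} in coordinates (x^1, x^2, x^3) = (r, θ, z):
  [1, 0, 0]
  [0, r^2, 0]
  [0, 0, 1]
The metric is diagonal, so its eigenvalues are the diagonal entries: 1, r^2, 1 (at a generic point, where coordinate-dependent entries are positive).
3 positive, 0 negative.
(3, 0) - Riemannian (positive definite)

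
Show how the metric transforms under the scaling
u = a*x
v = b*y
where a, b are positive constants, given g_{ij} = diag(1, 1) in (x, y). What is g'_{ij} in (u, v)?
Invert the transformation: x = u/a, y = v/b
g'_{ij} = (∂x^k/∂x'^i)(∂x^l/∂x'^j) g_{kl}; with g_{kl} = δ_{kl} this is Σ_k (∂x^k/∂x'^i)(∂x^k/∂x'^j).
Jacobian: ∂x/∂u = 1/a, ∂x/∂v = 0, ∂y/∂u = 0, ∂y/∂v = 1/b
g'_{uu} = (1/a)(1/a) + (0)(0) = 1/a^2
g'_{uv} = (1/a)(0) + (0)(1/b) = 0
g'_{vv} = (0)(0) + (1/b)(1/b) = 1/b^2
g'_{ij} = diag(1/a^2, 1/b^2)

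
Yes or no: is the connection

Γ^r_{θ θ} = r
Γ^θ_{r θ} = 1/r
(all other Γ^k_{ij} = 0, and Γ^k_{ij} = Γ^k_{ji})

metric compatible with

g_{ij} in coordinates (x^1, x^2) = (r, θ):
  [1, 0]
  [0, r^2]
Using ∇_k g_{ij} = ∂_k g_{ij} - Γ^m_{ki} g_{mj} - Γ^m_{kj} g_{im}:
∇_θ g_{rθ} = (0) - (r) - (r) = -2*r ≠ 0
So the connection is not metric compatible (it is not the Levi-Civita connection).
No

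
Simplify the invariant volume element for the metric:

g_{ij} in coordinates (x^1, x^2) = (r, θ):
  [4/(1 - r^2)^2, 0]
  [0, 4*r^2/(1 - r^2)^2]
det(g) = 16*r^2/(1 - r^2)^4
√|det(g)| = 4*r/(r^2 - 1)^2
Volume element: dV = 4*r/(r^2 - 1)^2 dr dθ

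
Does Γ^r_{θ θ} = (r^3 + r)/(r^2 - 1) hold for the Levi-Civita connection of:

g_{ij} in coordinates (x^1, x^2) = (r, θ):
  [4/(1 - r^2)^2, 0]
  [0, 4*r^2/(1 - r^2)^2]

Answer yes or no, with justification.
Γ^r_{θ θ} = (1/2) g^{rr} (∂_θ g_{rθ} + ∂_θ g_{rθ} - ∂_r g_{θθ}) = (1/2)((1 - r^2)^2/4)((0) + (0) - (-8*(r^3 + r)/(r^2 - 1)^3)) = (r^3 + r)/(r^2 - 1)
This equals the proposed value (r^3 + r)/(r^2 - 1).
Yes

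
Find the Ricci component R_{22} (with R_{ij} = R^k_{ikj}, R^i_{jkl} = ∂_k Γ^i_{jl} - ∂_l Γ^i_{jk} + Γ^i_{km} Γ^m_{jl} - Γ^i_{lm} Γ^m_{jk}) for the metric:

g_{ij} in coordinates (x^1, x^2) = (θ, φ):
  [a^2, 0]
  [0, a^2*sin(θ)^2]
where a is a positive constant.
Non-zero Christoffel symbols (Γ^k_{ij} = Γ^k_{ji}):
Γ^θ_{φ φ} = -sin(2*θ)/2
Γ^φ_{θ φ} = 1/tan(θ)
R^θ_{φ θ φ} = ∂_θ Γ^θ_{φ φ} - ∂_φ Γ^θ_{φ θ} + Γ^θ_{θ m} Γ^m_{φ φ} - Γ^θ_{φ m} Γ^m_{φ θ}
  = (-cos(2*θ)) - (0) + (0) - (-cos(θ)^2) = sin(θ)^2
R^φ_{φ φ φ} = 0 (a repeated index in an antisymmetric pair)
R_{φφ} = R^θ_{φ θ φ} + R^φ_{φ φ φ} = (sin(θ)^2) + (0) = sin(θ)^2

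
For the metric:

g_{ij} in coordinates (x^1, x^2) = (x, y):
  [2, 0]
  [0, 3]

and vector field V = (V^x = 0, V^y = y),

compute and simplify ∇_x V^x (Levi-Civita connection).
All Christoffel symbols are zero.
∇_x V^x = ∂_x V^x + Γ^x_{x j} V^j
  = (0) + (0)(0) + (0)(y)
  = 0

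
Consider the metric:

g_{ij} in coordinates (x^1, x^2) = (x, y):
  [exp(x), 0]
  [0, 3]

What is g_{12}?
With x^1 = x, x^2 = y, g_{12} = g_{xy} is the row-1, column-2 entry of the matrix.
g_{12} = 0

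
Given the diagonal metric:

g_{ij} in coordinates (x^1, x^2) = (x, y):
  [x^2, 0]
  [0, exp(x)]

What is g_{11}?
With x^1 = x, x^2 = y, g_{11} = g_{xx} is the row-1, column-1 entry of the matrix.
g_{11} = x^2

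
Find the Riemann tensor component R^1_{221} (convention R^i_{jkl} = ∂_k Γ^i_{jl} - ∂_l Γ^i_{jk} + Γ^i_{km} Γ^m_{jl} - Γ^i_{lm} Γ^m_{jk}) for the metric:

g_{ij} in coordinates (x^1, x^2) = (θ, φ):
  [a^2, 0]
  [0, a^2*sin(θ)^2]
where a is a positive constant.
Non-zero Christoffel symbols (Γ^k_{ij} = Γ^k_{ji}):
Γ^θ_{φ φ} = -sin(2*θ)/2
Γ^φ_{θ φ} = 1/tan(θ)
R^θ_{φ φ θ} = ∂_φ Γ^θ_{φ θ} - ∂_θ Γ^θ_{φ φ} + Γ^θ_{φ m} Γ^m_{φ θ} - Γ^θ_{θ m} Γ^m_{φ φ}
  = (0) - (-cos(2*θ)) + (-cos(θ)^2) - (0) = -sin(θ)^2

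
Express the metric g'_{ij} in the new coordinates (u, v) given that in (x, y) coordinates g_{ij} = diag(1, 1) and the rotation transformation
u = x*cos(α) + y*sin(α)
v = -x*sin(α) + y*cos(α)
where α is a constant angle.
Invert the transformation: x = u*cos(α) - v*sin(α), y = u*sin(α) + v*cos(α)
g'_{ij} = (∂x^k/∂x'^i)(∂x^l/∂x'^j) g_{kl}; with g_{kl} = δ_{kl} this is Σ_k (∂x^k/∂x'^i)(∂x^k/∂x'^j).
Jacobian: ∂x/∂u = cos(α), ∂x/∂v = -sin(α), ∂y/∂u = sin(α), ∂y/∂v = cos(α)
g'_{uu} = (cos(α))(cos(α)) + (sin(α))(sin(α)) = 1
g'_{uv} = (cos(α))(-sin(α)) + (sin(α))(cos(α)) = 0
g'_{vv} = (-sin(α))(-sin(α)) + (cos(α))(cos(α)) = 1
g'_{ij} = diag(1, 1)
The Euclidean metric is invariant under rotations.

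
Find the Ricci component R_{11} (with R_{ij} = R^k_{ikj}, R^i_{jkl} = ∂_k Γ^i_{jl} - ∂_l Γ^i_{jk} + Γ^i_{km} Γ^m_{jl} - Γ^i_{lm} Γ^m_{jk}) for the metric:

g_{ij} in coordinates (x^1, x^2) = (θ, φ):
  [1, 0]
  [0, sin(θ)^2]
Non-zero Christoffel symbols (Γ^k_{ij} = Γ^k_{ji}):
Γ^θ_{φ φ} = -sin(2*θ)/2
Γ^φ_{θ φ} = 1/tan(θ)
R^θ_{θ θ θ} = 0 (a repeated index in an antisymmetric pair)
R^φ_{θ φ θ} = ∂_φ Γ^φ_{θ θ} - ∂_θ Γ^φ_{θ φ} + Γ^φ_{φ m} Γ^m_{θ θ} - Γ^φ_{θ m} Γ^m_{θ φ}
  = (0) - (-1/sin(θ)^2) + (0) - (1/tan(θ)^2) = 1
R_{θθ} = R^θ_{θ θ θ} + R^φ_{θ φ θ} = (0) + (1) = 1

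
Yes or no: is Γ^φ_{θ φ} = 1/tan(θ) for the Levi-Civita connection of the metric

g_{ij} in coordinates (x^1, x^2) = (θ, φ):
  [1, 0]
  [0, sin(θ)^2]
Γ^φ_{θ φ} = (1/2) g^{φφ} (∂_θ g_{φφ} + ∂_φ g_{φθ} - ∂_φ g_{θφ}) = (1/2)(1/sin(θ)^2)((sin(2*θ)) + (0) - (0)) = 1/tan(θ)
This equals the proposed value 1/tan(θ).
Yes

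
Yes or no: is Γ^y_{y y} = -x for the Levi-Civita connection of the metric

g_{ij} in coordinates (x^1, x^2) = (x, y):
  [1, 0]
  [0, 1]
Γ^y_{y y} = (1/2) g^{yy} (∂_y g_{yy} + ∂_y g_{yy} - ∂_y g_{yy}) = (1/2)(1)((0) + (0) - (0)) = 0
This differs from the proposed value -x.
No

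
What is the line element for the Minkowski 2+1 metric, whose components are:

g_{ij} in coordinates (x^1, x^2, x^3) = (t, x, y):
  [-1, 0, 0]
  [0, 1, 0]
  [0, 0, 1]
ds^2 = g_{ij} dx^i dx^j; only the non-zero components contribute.
ds^2 = -dt^2 + dx^2 + dy^2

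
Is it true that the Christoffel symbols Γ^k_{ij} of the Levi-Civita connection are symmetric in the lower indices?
The Levi-Civita connection is torsion-free, which is exactly Γ^k_{ij} = Γ^k_{ji}.
Yes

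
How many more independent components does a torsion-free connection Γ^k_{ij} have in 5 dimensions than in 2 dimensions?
Independent components in n dimensions: n × n(n+1)/2 = n^2(n+1)/2.
5D: 5 × 15 = 75
2D: 2 × 3 = 6
Difference = 75 - 6 = 69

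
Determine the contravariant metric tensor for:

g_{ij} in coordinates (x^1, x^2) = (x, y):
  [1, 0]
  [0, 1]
The metric is diagonal, so g^{ij} is diagonal with entries 1/g_{ii}: diag(1, 1).
g^{ij}:
  [1, 0]
  [0, 1]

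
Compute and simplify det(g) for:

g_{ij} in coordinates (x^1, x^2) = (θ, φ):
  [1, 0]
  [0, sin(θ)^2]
For a 2×2 metric: det(g) = g_{11}·g_{22} - g_{12}·g_{21}
= (1)·(sin(θ)^2) - (0)·(0)
= sin(θ)^2 - 0
det(g) = sin(θ)^2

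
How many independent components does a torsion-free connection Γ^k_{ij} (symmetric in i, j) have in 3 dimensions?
Γ^k_{ij} has n choices for the upper index and n(n+1)/2 independent symmetric lower index pairs.
Total = 3 × 3×4/2 = 3 × 6 = 18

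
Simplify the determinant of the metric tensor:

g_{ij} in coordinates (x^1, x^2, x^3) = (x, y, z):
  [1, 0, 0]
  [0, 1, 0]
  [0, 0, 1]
Diagonal metric: det(g) = g_{11}·g_{22}·g_{33}
= (1)·(1)·(1)
det(g) = 1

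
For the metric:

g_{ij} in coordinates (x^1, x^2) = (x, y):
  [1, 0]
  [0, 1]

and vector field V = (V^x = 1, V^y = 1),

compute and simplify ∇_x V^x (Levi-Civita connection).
All Christoffel symbols are zero.
∇_x V^x = ∂_x V^x + Γ^x_{x j} V^j
  = (0) + (0)(1) + (0)(1)
  = 0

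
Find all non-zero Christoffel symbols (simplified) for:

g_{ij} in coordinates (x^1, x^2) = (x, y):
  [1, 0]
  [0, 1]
Using Γ^k_{ij} = (1/2) g^{km} (∂_i g_{mj} + ∂_j g_{mi} - ∂_m g_{ij}); the metric is diagonal, so only the m = k term contributes.
Every metric component is constant, so all ∂_m g_{ij} = 0 and every Christoffel symbol vanishes.
All Christoffel symbols are zero.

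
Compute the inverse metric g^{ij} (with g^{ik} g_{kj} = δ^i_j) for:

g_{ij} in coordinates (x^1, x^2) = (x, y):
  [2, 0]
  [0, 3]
The metric is diagonal, so g^{ij} is diagonal with entries 1/g_{ii}: diag(1/2, 1/3).
g^{ij}:
  [1/2, 0]
  [0, 1/3]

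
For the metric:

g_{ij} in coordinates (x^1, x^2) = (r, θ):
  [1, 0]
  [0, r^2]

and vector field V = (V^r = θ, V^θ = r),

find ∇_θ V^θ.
Non-zero Christoffel symbols:
Γ^r_{θ θ} = -r
Γ^θ_{r θ} = 1/r
∇_θ V^θ = ∂_θ V^θ + Γ^θ_{θ j} V^j
  = (0) + (1/r)(θ) + (0)(r)
  = θ/r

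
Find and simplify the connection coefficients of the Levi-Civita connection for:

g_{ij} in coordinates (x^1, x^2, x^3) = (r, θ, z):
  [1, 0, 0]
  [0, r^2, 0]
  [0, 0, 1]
Using Γ^k_{ij} = (1/2) g^{km} (∂_i g_{mj} + ∂_j g_{mi} - ∂_m g_{ij}); the metric is diagonal, so only the m = k term contributes.
Non-zero symbols (using the symmetry Γ^k_{ij} = Γ^k_{ji}):
Γ^r_{θ θ} = (1/2) g^{rr} (∂_θ g_{rθ} + ∂_θ g_{rθ} - ∂_r g_{θθ}) = (1/2)(1)((0) + (0) - (2*r)) = -r
Γ^θ_{r θ} = (1/2) g^{θθ} (∂_r g_{θθ} + ∂_θ g_{θr} - ∂_θ g_{rθ}) = (1/2)(1/r^2)((2*r) + (0) - (0)) = 1/r
All other Christoffel symbols are zero.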